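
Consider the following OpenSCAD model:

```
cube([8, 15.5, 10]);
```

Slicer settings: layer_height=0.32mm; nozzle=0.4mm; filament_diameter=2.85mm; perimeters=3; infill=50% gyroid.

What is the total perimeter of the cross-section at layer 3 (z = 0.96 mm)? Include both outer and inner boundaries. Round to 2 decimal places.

At z = 0.96 mm: the 8×15.5 cube contributes its full rectangle (perimeter 47.00 mm). Overall, the cross-section is a single solid region. Total boundary length (outer) = 47.00 mm.

47.00 mm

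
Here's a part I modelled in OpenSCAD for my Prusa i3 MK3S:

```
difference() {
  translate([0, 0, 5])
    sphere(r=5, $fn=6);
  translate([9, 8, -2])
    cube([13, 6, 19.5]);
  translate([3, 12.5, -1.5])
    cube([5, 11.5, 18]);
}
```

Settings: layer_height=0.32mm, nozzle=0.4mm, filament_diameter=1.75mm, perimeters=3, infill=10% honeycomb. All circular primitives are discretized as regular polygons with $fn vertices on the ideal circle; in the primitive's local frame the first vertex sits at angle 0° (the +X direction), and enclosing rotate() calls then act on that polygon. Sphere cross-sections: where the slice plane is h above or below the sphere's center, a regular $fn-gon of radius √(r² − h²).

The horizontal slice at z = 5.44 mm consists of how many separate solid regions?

At z = 5.44 mm: the r=5 sphere slices to a regular 6-gon of circumradius 4.981 (√(r²−h²) with h=0.44 from center); the 13×6 cube at (9, 8) contributes its full rectangle; the cube at (3, 12.5) is present — its section is the full 5×11.5 rectangle; Subtracting the remaining from the first: starting from the r=5 sphere, the 13×6 cube at (9, 8) misses the remaining region (no effect); the 5×11.5 cube at (3, 12.5) misses the remaining region (no effect) — 1 connected region. The result has 1 disconnected region.

1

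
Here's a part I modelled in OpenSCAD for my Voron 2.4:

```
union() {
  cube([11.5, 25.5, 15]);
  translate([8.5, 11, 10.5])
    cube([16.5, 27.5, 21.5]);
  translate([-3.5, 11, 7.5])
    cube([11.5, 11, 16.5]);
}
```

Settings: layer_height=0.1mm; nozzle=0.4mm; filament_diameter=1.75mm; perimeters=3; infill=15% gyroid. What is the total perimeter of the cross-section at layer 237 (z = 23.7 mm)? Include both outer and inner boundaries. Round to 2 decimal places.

At z = 23.7 mm: the cube is absent (z outside [0, 15]); the cube at (8.5, 11) is present — its section is the full 16.5×27.5 rectangle (perimeter 88.00 mm); the 11.5×11 cube at (-3.5, 11) contributes its full rectangle (perimeter 45.00 mm); Combining (union): the 2 present regions are separate (no shared area or edge), so areas and boundary lengths simply add and each stays a separate island — boundary = 133.00 mm. Overall, the cross-section has 2 separate islands. Total boundary length (outer) = 133.00 mm.

133.00 mm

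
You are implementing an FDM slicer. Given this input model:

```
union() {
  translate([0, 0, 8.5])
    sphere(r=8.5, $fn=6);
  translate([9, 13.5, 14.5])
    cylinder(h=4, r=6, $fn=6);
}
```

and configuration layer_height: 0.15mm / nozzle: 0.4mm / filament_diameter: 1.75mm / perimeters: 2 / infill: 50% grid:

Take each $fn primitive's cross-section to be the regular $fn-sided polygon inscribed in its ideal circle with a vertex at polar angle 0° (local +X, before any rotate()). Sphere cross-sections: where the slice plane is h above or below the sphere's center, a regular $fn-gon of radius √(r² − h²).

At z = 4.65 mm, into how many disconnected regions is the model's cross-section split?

1

At z = 4.65 mm: the sphere: section is a regular 6-gon, circumradius = √(r²−h²) = √(8.5²−3.85²) = 7.578; the cylinder at (9, 13.5) does not reach this height (z outside [14.5, 18.5]); Merging all regions: only the r=8.5 sphere is present, so the union is just that shape — 1 connected region. The result has 1 disconnected region.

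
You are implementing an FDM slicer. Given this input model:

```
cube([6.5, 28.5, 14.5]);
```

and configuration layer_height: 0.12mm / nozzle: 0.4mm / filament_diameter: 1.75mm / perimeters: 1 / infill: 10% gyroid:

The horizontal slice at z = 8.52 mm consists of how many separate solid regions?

At z = 8.52 mm: the 6.5×28.5 cube contributes its full rectangle. The result has 1 disconnected region.

1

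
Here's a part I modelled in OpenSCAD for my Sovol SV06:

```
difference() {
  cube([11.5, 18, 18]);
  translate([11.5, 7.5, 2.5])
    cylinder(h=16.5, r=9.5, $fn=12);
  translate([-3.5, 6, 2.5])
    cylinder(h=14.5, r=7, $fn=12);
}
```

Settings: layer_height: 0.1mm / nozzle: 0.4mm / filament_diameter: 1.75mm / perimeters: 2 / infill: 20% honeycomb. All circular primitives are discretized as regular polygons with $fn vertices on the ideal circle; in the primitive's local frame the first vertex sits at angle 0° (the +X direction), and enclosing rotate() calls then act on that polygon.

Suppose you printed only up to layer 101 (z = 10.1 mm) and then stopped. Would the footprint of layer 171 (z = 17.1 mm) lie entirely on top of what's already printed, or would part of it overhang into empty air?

part overhangs

Compare the two slices. At z = 10.1: the cube is present — its section is the full 11.5×18 rectangle (area 207.00 mm²); the r=9.5 cylinder at (11.5, 7.5) contributes a regular 12-gon of circumradius 9.5 (area = (12/2)·9.500²·sin(360°/12) = 270.75 mm²); the cylinder at (-3.5, 6): section is a regular 12-gon, circumradius r=7 (area = (12/2)·7.000²·sin(360°/12) = 147.00 mm²); After the difference (first − rest): starting from the 11.5×18 cube (207.00 mm²), the r=9.5 cylinder at (11.5, 7.5) partially overlaps it — only the 128.63 mm² overlap (of its 270.75 mm²) is removed, clipping the outline; the r=7 cylinder at (-3.5, 6) partially overlaps it — only the 23.88 mm² overlap (of its 147.00 mm²) is removed, clipping the outline — area = 54.48 mm². At z = 17.1: the 11.5×18 cube contributes its full rectangle (area 207.00 mm²); the cylinder at (11.5, 7.5): section is a regular 12-gon, circumradius r=9.5 (area = (12/2)·9.500²·sin(360°/12) = 270.75 mm²); the cylinder at (-3.5, 6) is absent (z outside [2.5, 17]); Subtracting the remaining from the first: starting from the 11.5×18 cube (207.00 mm²), the r=9.5 cylinder at (11.5, 7.5) partially overlaps it — only the 128.63 mm² overlap (of its 270.75 mm²) is removed, clipping the outline — area = 78.37 mm². Checking containment: at z = 17.1 the cross-section extends beyond the z = 10.1 cross-section by about 23.88 mm².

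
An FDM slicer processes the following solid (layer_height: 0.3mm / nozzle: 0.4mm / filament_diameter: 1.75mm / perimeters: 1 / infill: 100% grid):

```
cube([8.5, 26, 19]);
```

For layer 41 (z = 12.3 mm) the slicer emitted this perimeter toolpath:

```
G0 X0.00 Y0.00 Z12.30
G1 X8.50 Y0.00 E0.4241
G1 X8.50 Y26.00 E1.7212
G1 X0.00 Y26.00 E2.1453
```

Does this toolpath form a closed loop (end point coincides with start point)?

no

Start point (G0): (0.00, 0.00). End point (last G1): the path does not return to the start — open.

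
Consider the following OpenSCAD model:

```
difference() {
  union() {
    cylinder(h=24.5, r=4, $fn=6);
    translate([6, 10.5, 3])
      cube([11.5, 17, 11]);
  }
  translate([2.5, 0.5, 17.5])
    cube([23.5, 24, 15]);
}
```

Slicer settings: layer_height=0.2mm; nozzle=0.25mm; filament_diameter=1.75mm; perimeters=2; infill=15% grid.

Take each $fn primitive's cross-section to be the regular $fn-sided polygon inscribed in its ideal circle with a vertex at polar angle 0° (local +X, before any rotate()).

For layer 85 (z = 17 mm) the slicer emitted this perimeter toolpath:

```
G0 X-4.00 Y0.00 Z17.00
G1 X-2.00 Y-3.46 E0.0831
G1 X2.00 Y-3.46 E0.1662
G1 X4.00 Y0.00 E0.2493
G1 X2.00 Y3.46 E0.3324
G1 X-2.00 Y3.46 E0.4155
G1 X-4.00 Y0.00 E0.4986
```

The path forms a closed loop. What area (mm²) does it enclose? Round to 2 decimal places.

Apply the shoelace formula to the sequence of (X, Y) vertices; enclosed area = 41.52 mm².

41.52 mm²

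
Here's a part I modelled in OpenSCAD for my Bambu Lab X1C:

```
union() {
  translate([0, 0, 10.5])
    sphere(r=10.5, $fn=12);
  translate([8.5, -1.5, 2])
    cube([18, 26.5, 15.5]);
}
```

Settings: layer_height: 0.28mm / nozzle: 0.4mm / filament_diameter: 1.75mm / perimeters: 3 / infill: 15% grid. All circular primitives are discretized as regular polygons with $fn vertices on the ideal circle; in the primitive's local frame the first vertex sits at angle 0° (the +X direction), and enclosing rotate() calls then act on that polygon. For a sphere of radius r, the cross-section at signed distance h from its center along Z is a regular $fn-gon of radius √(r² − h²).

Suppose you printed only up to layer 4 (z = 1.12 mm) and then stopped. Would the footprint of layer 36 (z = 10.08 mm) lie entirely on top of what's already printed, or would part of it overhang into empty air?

Compare the two slices. At z = 1.12: the sphere: section is a regular 12-gon, circumradius = √(r²−h²) = √(10.5²−9.38²) = 4.719 (area = (12/2)·4.719²·sin(360°/12) = 66.80 mm²); the cube at (8.5, -1.5) does not reach this height (z outside [2, 17.5]); Merging all regions: only the r=10.5 sphere is present, so the union is just that shape — area = 66.80 mm². At z = 10.08: the r=10.5 sphere contributes a regular 12-gon of circumradius √(10.5²−0.42²) = 10.492 (area = (12/2)·10.492²·sin(360°/12) = 330.22 mm²); the 18×26.5 cube at (8.5, -1.5) contributes its full rectangle (area 477.00 mm²); Combining (union): the regions partially overlap — summed areas 807.22 mm² minus the doubly-counted overlap 9.62 mm² gives 797.60 mm² — area = 797.60 mm². Checking containment: at z = 10.08 the cross-section extends beyond the z = 1.12 cross-section by about 730.81 mm².

part overhangs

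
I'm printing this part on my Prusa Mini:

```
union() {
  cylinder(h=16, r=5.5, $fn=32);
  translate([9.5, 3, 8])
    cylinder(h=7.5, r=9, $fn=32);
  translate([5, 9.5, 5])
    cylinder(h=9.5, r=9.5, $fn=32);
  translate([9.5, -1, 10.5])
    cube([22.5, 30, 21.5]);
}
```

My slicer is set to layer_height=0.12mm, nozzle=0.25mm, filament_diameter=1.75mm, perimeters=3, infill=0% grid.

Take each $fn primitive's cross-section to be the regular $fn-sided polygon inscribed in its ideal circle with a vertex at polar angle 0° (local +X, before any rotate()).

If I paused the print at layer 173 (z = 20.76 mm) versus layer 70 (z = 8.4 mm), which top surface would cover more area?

layer 173 (z = 20.76 mm)

Layer 173 (z = 20.76): the cylinder does not reach this height (z outside [0, 16]); the cylinder at (9.5, 3) is absent (z outside [8, 15.5]); the cylinder at (5, 9.5) does not reach this height (z outside [5, 14.5]); the 22.5×30 cube at (9.5, -1) contributes its full rectangle (area 675.00 mm²); Merging all regions: only the 22.5×30 cube at (9.5, -1) is present, so the union is just that shape — area = 675.00 mm². So its area = 675.00 mm². Layer 70 (z = 8.4): the r=5.5 cylinder gives a regular 32-gon of circumradius 5.5 (constant along its height) (area = (32/2)·5.500²·sin(360°/32) = 94.42 mm²); the cylinder at (9.5, 3): section is a regular 32-gon, circumradius r=9 (area = (32/2)·9.000²·sin(360°/32) = 252.84 mm²); the r=9.5 cylinder at (5, 9.5) contributes a regular 32-gon of circumradius 9.5 (area = (32/2)·9.500²·sin(360°/32) = 281.71 mm²); the cube at (9.5, -1) is absent (z outside [10.5, 32]); Combining (union): the regions partially overlap — summed areas 628.97 mm² minus the doubly-counted overlap 166.78 mm² gives 462.19 mm² — area = 462.19 mm². So its area = 462.19 mm². Layer 173 is larger (675.00 vs 462.19 mm²).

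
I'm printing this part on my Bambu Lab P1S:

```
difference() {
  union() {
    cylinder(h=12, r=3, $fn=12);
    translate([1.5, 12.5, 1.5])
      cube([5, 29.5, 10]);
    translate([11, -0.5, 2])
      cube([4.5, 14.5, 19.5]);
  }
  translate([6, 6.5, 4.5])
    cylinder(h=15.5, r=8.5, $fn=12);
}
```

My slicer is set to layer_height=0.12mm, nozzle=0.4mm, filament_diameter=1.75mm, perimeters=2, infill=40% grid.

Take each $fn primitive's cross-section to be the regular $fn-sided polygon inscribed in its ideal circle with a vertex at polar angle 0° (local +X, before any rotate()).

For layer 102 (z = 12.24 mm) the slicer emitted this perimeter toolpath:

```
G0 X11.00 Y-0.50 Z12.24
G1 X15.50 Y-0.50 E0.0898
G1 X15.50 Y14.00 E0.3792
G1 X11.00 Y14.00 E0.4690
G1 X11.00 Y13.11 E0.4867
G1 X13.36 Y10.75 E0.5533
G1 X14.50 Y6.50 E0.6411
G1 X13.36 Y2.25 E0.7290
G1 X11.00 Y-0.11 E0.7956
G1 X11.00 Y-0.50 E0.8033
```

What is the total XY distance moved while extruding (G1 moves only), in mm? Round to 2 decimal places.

Sum the Euclidean lengths of each G1 segment: total = 40.26 mm.

40.26 mm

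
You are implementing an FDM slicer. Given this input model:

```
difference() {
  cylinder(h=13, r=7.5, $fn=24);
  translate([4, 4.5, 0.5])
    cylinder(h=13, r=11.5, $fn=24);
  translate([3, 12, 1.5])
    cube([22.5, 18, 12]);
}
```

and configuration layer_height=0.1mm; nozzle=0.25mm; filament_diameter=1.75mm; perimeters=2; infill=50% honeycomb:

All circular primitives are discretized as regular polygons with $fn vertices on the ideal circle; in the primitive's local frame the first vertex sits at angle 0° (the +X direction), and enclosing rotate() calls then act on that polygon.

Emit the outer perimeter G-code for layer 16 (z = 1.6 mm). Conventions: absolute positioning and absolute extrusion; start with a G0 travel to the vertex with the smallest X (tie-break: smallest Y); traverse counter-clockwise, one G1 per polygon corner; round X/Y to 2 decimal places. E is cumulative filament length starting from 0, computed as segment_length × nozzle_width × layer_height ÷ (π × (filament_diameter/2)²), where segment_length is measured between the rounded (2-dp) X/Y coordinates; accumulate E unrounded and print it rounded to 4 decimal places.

At z = 1.6 mm: the cylinder: section is a regular 24-gon, circumradius r=7.5; the r=11.5 cylinder at (4, 4.5) gives a regular 24-gon of circumradius 11.5 (constant along its height); the cube at (3, 12) (footprint 22.5×18) is included at this height; Subtracting the remaining from the first: starting from the r=7.5 cylinder, the r=11.5 cylinder at (4, 4.5) partially overlaps it — only the 153.95 mm² overlap (of its 410.75 mm²) is removed, clipping the outline; the 22.5×18 cube at (3, 12) misses the remaining region (no effect) — 1 connected region. The outline is a single polygon with 16 vertices. Extrusion per mm of travel: 0.25 × 0.1 / (π × 0.875²) = 0.010394. Accumulating E over each segment gives final E = 0.3254.

G0 X-7.50 Y0.00 Z1.60
G1 X-7.24 Y-1.94 E0.0203
G1 X-6.50 Y-3.75 E0.0407
G1 X-5.30 Y-5.30 E0.0610
G1 X-3.75 Y-6.50 E0.0814
G1 X-1.94 Y-7.24 E0.1017
G1 X0.00 Y-7.50 E0.1221
G1 X1.94 Y-7.24 E0.1424
G1 X2.89 Y-6.85 E0.1531
G1 X1.02 Y-6.61 E0.1727
G1 X-1.75 Y-5.46 E0.2039
G1 X-4.13 Y-3.63 E0.2351
G1 X-5.96 Y-1.25 E0.2663
G1 X-7.11 Y1.52 E0.2975
G1 X-7.18 Y2.09 E0.3034
G1 X-7.24 Y1.94 E0.3051
G1 X-7.50 Y0.00 E0.3254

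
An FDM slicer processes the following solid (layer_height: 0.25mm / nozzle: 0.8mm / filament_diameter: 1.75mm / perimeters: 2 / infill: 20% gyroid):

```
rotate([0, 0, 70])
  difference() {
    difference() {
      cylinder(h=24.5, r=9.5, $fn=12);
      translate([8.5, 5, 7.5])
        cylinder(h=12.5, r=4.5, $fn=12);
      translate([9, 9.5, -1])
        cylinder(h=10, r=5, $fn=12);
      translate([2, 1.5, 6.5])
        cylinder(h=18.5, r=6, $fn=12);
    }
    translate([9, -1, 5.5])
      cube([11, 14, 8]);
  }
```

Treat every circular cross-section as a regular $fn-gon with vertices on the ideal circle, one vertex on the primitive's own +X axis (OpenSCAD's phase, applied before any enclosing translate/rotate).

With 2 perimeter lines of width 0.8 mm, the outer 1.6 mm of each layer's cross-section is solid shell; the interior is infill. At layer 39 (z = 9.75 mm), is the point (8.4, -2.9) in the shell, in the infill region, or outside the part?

shell

At z = 9.75 mm: the r=9.5 cylinder gives a regular 12-gon of circumradius 9.5 (constant along its height); the cylinder at (8.5, 5): section is a regular 12-gon, circumradius r=4.5; the cylinder at (9, 9.5) is absent (z outside [-1, 9]); the r=6 cylinder at (2, 1.5) contributes a regular 12-gon of circumradius 6; Subtracting the remaining from the first: starting from the r=9.5 cylinder, the r=4.5 cylinder at (8.5, 5) partially overlaps it — only the 22.31 mm² overlap (of its 60.75 mm²) is removed, clipping the outline; the r=6 cylinder at (2, 1.5) partially overlaps it — only the 94.07 mm² overlap (of its 108.00 mm²) is removed, clipping the outline — 1 connected region; the 11×14 cube at (9, -1) contributes its full rectangle; Subtracting the remaining from the first: starting from that combined region, the 11×14 cube at (9, -1) partially overlaps it — only the 0.64 mm² overlap (of its 154.00 mm²) is removed, clipping the outline — 1 connected region; (whole slice rotated 70° about Z — lengths, areas and connectivity unchanged). Overall, the cross-section is a single solid region. Undo the 70° rotation: the query point maps to (0.148, -8.885) in the un-rotated model frame. The nearest boundary edge runs (4.75, -8.23)→(-0.00, -9.50); distance from the point to it = 0.56 mm. The point is inside the cross-section, 0.56 mm from the nearest boundary — within the 1.6 mm shell band (2 × 0.8).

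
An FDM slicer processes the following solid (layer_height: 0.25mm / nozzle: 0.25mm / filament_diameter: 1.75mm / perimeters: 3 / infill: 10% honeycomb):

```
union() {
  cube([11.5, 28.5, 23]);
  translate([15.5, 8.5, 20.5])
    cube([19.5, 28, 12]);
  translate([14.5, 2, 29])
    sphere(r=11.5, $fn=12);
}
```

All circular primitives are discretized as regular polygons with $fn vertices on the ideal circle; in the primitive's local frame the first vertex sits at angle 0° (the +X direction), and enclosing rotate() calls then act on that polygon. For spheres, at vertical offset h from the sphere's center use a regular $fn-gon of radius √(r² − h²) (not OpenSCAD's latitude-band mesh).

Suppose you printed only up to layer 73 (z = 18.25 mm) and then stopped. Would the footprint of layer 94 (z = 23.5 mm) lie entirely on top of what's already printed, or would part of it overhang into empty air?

part overhangs

Compare the two slices. At z = 18.25: the 11.5×28.5 cube contributes its full rectangle (area 327.75 mm²); the cube at (15.5, 8.5) does not reach this height (z outside [20.5, 32.5]); the sphere at (14.5, 2): section is a regular 12-gon, circumradius = √(r²−h²) = √(11.5²−10.75²) = 4.085 (area = (12/2)·4.085²·sin(360°/12) = 50.06 mm²); Combining (union): the regions partially overlap — summed areas 377.81 mm² minus the doubly-counted overlap 3.44 mm² gives 374.38 mm² — area = 374.38 mm². At z = 23.5: the cube is not intersected at this z (z outside [0, 23]); the 19.5×28 cube at (15.5, 8.5) contributes its full rectangle (area 546.00 mm²); the r=11.5 sphere at (14.5, 2) slices to a regular 12-gon of circumradius 10.100 (√(r²−h²) with h=5.5 from center) (area = (12/2)·10.100²·sin(360°/12) = 306.00 mm²); Taking the union: the regions partially overlap — summed areas 852.00 mm² minus the doubly-counted overlap 13.82 mm² gives 838.18 mm² — area = 838.18 mm². Checking containment: at z = 23.5 the cross-section extends beyond the z = 18.25 cross-section by about 730.49 mm².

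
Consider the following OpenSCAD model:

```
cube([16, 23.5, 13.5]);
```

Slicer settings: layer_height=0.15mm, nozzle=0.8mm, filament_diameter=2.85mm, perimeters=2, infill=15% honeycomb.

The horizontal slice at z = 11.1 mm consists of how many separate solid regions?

At z = 11.1 mm: the cube (footprint 16×23.5) is included at this height. The result has 1 disconnected region.

1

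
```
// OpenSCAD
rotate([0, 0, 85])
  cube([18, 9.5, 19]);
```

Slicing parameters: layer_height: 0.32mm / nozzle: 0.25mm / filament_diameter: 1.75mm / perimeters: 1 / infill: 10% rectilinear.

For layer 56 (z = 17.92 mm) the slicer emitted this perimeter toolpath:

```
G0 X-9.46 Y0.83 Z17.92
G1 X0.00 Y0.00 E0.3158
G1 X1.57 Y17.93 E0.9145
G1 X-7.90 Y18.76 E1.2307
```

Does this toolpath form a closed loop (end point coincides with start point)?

Start point (G0): (-9.46, 0.83). End point (last G1): the path does not return to the start — open.

no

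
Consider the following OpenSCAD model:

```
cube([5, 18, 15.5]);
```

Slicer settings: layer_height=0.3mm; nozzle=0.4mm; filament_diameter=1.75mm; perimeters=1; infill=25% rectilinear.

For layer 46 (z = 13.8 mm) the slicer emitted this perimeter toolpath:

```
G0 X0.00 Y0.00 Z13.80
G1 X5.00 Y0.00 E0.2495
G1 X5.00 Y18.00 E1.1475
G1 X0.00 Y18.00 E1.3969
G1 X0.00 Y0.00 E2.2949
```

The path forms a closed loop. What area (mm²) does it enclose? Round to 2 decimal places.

90.00 mm²

Apply the shoelace formula to the sequence of (X, Y) vertices; enclosed area = 90.00 mm².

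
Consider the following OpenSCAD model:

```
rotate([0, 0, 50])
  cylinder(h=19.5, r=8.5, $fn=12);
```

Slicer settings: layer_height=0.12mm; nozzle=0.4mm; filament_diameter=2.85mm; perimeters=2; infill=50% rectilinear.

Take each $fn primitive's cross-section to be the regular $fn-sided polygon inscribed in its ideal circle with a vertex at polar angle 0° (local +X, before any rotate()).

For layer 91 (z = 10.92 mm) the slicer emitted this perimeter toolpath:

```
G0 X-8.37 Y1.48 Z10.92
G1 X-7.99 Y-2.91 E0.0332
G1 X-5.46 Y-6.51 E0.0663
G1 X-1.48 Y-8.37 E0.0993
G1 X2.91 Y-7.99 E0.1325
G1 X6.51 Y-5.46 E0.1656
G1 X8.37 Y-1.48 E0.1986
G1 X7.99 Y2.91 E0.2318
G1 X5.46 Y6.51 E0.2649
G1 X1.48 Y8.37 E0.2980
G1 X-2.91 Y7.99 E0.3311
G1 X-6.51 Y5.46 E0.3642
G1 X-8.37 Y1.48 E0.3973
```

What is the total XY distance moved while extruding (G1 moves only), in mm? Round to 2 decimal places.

Sum the Euclidean lengths of each G1 segment: total = 52.80 mm.

52.80 mm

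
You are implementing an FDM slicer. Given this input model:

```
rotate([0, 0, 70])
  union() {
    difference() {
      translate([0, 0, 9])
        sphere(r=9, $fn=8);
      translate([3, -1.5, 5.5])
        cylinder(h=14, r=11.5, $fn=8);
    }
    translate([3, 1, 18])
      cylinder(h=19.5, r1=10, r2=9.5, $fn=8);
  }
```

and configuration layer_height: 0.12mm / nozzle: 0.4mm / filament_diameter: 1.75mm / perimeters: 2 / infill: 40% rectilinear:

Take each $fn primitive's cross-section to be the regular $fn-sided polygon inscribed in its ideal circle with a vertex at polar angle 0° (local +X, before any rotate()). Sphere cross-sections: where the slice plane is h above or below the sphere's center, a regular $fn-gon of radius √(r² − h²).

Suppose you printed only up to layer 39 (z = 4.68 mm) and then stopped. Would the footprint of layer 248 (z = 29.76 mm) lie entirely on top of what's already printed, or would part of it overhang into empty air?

Compare the two slices. At z = 4.68: the r=9 sphere slices to a regular 8-gon of circumradius 7.895 (√(r²−h²) with h=4.32 from center) (area = (8/2)·7.895²·sin(360°/8) = 176.32 mm²); the cylinder at (3, -1.5) is not intersected at this z (z outside [5.5, 19.5]); After the difference (first − rest): none of the subtracted shapes is present at this height, so the r=9 sphere is unchanged — area = 176.32 mm²; the cone at (3, 1) is absent (z outside [18, 37.5]); Taking the union: only that combined region is present, so the union is just that shape — area = 176.32 mm²; (rotated 70° about Z; rotation is an isometry so areas/perimeters/island counts are preserved). At z = 29.76: the sphere is not intersected at this z (|z−center|=20.760 > r=9); the cylinder at (3, -1.5) is not intersected at this z (z outside [5.5, 19.5]); Subtracting the remaining from the first: the first operand is absent here, so nothing remains; the cone at (3, 1): at t=0.603 of its height the radius interpolates to r₁+(r₂−r₁)t = 9.698, giving a regular 8-gon of that circumradius (area = (8/2)·9.698²·sin(360°/8) = 266.04 mm²); Combining (union): only the cone at (3, 1) is present, so the union is just that shape — area = 266.04 mm²; (rotated 70° about Z; rotation is an isometry so areas/perimeters/island counts are preserved). Checking containment: at z = 29.76 the cross-section extends beyond the z = 4.68 cross-section by about 106.07 mm².

part overhangs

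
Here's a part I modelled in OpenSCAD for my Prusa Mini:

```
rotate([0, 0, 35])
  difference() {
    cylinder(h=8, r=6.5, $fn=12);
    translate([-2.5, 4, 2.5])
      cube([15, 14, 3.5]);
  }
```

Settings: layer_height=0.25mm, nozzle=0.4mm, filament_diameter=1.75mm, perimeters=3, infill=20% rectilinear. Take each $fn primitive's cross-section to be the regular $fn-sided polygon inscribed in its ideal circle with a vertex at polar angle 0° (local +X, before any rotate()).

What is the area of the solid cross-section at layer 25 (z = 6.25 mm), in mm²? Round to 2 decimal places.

126.75 mm²

At z = 6.25 mm: the r=6.5 cylinder contributes a regular 12-gon of circumradius 6.5 (area = (12/2)·6.500²·sin(360°/12) = 126.75 mm²); the cube at (-2.5, 4) does not reach this height (z outside [2.5, 6]); Subtracting the remaining from the first: none of the subtracted shapes is present at this height, so the r=6.5 cylinder is unchanged — area = 126.75 mm²; (rotated 35° about Z; rotation is an isometry so areas/perimeters/island counts are preserved). Overall, the cross-section is a single solid region. Net area = 126.75 mm².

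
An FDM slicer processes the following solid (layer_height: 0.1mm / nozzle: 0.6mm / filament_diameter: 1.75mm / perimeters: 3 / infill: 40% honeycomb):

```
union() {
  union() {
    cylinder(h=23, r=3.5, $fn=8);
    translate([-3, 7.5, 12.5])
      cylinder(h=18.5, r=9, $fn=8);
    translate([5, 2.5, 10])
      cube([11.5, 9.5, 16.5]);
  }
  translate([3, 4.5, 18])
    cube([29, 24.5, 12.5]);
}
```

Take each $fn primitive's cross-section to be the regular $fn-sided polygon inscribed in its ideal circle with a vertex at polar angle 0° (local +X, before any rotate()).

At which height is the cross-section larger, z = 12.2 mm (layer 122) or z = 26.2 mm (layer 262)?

layer 262 (z = 26.2 mm)

Layer 122 (z = 12.2): the cylinder: section is a regular 8-gon, circumradius r=3.5 (area = (8/2)·3.500²·sin(360°/8) = 34.65 mm²); the cylinder at (-3, 7.5) does not reach this height (z outside [12.5, 31]); the cube at (5, 2.5) is present — its section is the full 11.5×9.5 rectangle (area 109.25 mm²); Taking the union: the 2 present regions are separate (no shared area or edge), so areas and boundary lengths simply add and each stays a separate island — area = 143.90 mm²; the cube at (3, 4.5) is not intersected at this z (z outside [18, 30.5]); Combining (union): only that combined region is present, so the union is just that shape — area = 143.90 mm². So its area = 143.90 mm². Layer 262 (z = 26.2): the cylinder is not intersected at this z (z outside [0, 23]); the cylinder at (-3, 7.5): section is a regular 8-gon, circumradius r=9 (area = (8/2)·9.000²·sin(360°/8) = 229.10 mm²); the 11.5×9.5 cube at (5, 2.5) contributes its full rectangle (area 109.25 mm²); Taking the union: the regions partially overlap — summed areas 338.35 mm² minus the doubly-counted overlap 2.41 mm² gives 335.94 mm² — area = 335.94 mm²; the cube at (3, 4.5) (footprint 29×24.5) is included at this height (area 710.50 mm²); Merging all regions: the regions partially overlap — summed areas 1046.44 mm² minus the doubly-counted overlap 101.70 mm² gives 944.74 mm² — area = 944.74 mm². So its area = 944.74 mm². Layer 262 is larger (944.74 vs 143.90 mm²).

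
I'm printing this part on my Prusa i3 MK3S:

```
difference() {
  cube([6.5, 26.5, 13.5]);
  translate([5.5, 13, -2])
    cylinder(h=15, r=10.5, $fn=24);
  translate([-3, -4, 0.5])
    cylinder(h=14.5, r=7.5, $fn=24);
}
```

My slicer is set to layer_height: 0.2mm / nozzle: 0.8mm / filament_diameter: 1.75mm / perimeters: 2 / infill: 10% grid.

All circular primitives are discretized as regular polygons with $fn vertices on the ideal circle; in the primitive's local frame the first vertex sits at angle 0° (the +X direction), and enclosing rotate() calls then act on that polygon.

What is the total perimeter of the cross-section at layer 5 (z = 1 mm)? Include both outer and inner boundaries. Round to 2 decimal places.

At z = 1 mm: the 6.5×26.5 cube contributes its full rectangle (perimeter 66.00 mm); the r=10.5 cylinder at (5.5, 13) gives a regular 24-gon of circumradius 10.5 (constant along its height) (perimeter = 2·24·10.500·sin(180°/24) = 65.79 mm); the r=7.5 cylinder at (-3, -4) gives a regular 24-gon of circumradius 7.5 (constant along its height) (perimeter = 2·24·7.500·sin(180°/24) = 46.99 mm); Taking the first minus the rest: starting from the 6.5×26.5 cube, the r=10.5 cylinder at (5.5, 13) partially overlaps it — only the 130.18 mm² overlap (of its 342.42 mm²) is removed, clipping the outline; the r=7.5 cylinder at (-3, -4) partially overlaps it — only the 5.59 mm² overlap (of its 174.70 mm²) is removed, clipping the outline — boundary = 39.38 mm. Overall, the cross-section has 2 separate islands. Total boundary length (outer) = 39.38 mm.

39.38 mm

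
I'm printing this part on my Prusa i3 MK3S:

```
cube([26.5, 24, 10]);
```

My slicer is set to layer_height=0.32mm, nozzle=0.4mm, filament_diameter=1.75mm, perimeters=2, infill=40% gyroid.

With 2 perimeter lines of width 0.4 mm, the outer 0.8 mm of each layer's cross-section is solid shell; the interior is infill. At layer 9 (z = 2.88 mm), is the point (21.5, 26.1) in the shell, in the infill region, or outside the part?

outside

At z = 2.88 mm: the cube is present — its section is the full 26.5×24 rectangle. Overall, the cross-section is a single solid region. The nearest boundary edge runs (26.50, 24.00)→(0.00, 24.00); distance from the point to it = 2.10 mm. The point is not inside any of the regions above, so it lies outside the cross-section (2.10 mm from the nearest boundary).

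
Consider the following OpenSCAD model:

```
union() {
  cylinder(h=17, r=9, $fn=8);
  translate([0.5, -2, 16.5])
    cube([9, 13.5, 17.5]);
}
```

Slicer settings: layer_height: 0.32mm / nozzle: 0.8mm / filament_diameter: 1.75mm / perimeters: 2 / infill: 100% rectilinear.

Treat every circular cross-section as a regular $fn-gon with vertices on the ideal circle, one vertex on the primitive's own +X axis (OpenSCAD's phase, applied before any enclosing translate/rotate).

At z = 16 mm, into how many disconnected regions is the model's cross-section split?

At z = 16 mm: the r=9 cylinder contributes a regular 8-gon of circumradius 9; the cube at (0.5, -2) does not reach this height (z outside [16.5, 34]); Merging all regions: only the r=9 cylinder is present, so the union is just that shape — 1 connected region. The result has 1 disconnected region.

1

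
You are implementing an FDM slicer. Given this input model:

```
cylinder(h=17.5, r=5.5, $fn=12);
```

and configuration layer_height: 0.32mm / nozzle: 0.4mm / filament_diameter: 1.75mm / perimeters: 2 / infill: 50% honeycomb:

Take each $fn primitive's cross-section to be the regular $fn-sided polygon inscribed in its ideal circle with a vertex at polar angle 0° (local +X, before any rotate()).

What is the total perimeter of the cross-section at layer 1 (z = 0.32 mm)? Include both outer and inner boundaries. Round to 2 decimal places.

At z = 0.32 mm: the r=5.5 cylinder contributes a regular 12-gon of circumradius 5.5 (perimeter = 2·12·5.500·sin(180°/12) = 34.16 mm). Overall, the cross-section is a single solid region. Total boundary length (outer) = 34.16 mm.

34.16 mm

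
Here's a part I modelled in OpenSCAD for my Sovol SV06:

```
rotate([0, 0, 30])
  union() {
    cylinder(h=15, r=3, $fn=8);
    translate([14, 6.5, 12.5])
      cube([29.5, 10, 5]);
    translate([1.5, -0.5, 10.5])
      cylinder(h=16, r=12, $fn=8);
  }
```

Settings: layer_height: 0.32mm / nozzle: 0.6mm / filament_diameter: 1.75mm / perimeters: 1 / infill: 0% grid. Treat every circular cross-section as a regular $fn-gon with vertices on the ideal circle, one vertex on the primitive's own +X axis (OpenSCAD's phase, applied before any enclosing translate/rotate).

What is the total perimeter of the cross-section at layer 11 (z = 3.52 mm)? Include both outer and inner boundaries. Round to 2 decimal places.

At z = 3.52 mm: the cylinder: section is a regular 8-gon, circumradius r=3 (perimeter = 2·8·3.000·sin(180°/8) = 18.37 mm); the cube at (14, 6.5) does not reach this height (z outside [12.5, 17.5]); the cylinder at (1.5, -0.5) is not intersected at this z (z outside [10.5, 26.5]); Taking the union: only the r=3 cylinder is present, so the union is just that shape — boundary = 18.37 mm; (rotated 30° about Z; rotation is an isometry so areas/perimeters/island counts are preserved). Overall, the cross-section is a single solid region. Total boundary length (outer) = 18.37 mm.

18.37 mm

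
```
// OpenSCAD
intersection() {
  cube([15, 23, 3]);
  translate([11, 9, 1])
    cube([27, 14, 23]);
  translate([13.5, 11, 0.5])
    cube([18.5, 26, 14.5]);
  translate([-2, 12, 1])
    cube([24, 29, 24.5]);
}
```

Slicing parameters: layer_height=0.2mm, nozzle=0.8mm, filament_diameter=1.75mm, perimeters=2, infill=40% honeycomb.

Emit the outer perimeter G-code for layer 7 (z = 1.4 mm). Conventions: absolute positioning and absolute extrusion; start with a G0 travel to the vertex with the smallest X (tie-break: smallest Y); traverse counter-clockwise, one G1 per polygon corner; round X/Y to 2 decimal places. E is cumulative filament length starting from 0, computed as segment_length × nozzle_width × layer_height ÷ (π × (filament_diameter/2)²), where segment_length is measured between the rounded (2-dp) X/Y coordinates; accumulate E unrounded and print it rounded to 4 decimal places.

At z = 1.4 mm: the cube is present — its section is the full 15×23 rectangle; the cube at (11, 9) is present — its section is the full 27×14 rectangle; the cube at (13.5, 11) is present — its section is the full 18.5×26 rectangle; the 24×29 cube at (-2, 12) contributes its full rectangle; Keeping only the common overlap: the 27×14 cube at (11, 9) partially overlaps the 15×23 cube; clipping to the common part keeps 56.00 mm²; the 18.5×26 cube at (13.5, 11) partially overlaps the running intersection; clipping to the common part keeps 18.00 mm²; the 24×29 cube at (-2, 12) partially overlaps the running intersection; clipping to the common part keeps 16.50 mm² — 1 connected region. The outline is a single polygon with 4 vertices. Extrusion per mm of travel: 0.8 × 0.2 / (π × 0.875²) = 0.066520. Accumulating E over each segment gives final E = 1.6630.

G0 X13.50 Y12.00 Z1.40
G1 X15.00 Y12.00 E0.0998
G1 X15.00 Y23.00 E0.8315
G1 X13.50 Y23.00 E0.9313
G1 X13.50 Y12.00 E1.6630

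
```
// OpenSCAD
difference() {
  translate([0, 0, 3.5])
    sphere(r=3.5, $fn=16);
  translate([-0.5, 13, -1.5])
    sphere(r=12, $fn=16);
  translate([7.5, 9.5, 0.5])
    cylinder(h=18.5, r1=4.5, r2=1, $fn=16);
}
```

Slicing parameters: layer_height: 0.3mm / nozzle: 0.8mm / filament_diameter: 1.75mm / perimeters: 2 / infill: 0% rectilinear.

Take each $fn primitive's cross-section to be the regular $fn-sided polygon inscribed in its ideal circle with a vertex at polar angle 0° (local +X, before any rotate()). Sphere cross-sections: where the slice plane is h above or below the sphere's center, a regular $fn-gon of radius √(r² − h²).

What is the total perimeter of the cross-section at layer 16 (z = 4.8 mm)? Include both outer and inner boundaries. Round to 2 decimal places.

20.27 mm

At z = 4.8 mm: the r=3.5 sphere contributes a regular 16-gon of circumradius √(3.5²−1.3²) = 3.250 (perimeter = 2·16·3.250·sin(180°/16) = 20.29 mm); the r=12 sphere at (-0.5, 13) contributes a regular 16-gon of circumradius √(12²−6.3²) = 10.213 (perimeter = 2·16·10.213·sin(180°/16) = 63.76 mm); the cone at (7.5, 9.5): at t=0.232 of its height the radius interpolates to r₁+(r₂−r₁)t = 3.686, giving a regular 16-gon of that circumradius (perimeter = 2·16·3.686·sin(180°/16) = 23.01 mm); Subtracting the remaining from the first: starting from the r=3.5 sphere, the r=12 sphere at (-0.5, 13) partially overlaps it — only the 0.51 mm² overlap (of its 319.34 mm²) is removed, clipping the outline; the cone at (7.5, 9.5) misses the remaining region (no effect) — boundary = 20.27 mm. Overall, the cross-section is a single solid region. Total boundary length (outer) = 20.27 mm.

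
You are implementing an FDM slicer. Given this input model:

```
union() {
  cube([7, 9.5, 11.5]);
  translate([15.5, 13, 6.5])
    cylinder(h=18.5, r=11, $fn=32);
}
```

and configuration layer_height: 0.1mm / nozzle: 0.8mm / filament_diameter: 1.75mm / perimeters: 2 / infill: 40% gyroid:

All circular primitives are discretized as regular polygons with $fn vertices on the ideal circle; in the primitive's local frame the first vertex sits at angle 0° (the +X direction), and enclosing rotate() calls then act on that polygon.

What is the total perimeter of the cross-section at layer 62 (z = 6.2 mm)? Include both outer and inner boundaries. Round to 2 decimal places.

At z = 6.2 mm: the 7×9.5 cube contributes its full rectangle (perimeter 33.00 mm); the cylinder at (15.5, 13) does not reach this height (z outside [6.5, 25]); Combining (union): only the 7×9.5 cube is present, so the union is just that shape — boundary = 33.00 mm. Overall, the cross-section is a single solid region. Total boundary length (outer) = 33.00 mm.

33.00 mm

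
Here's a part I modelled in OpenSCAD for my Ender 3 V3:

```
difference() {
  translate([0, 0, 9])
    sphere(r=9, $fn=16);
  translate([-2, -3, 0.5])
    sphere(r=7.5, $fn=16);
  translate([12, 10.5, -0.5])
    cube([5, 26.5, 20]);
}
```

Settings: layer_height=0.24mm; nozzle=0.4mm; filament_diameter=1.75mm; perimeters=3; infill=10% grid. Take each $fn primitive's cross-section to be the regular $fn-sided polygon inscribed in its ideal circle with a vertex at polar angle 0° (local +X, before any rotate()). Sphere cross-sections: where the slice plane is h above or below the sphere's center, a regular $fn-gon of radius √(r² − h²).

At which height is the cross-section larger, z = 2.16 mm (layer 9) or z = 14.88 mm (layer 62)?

Layer 9 (z = 2.16): the sphere: section is a regular 16-gon, circumradius = √(r²−h²) = √(9²−6.84²) = 5.849 (area = (16/2)·5.849²·sin(360°/16) = 104.75 mm²); the r=7.5 sphere at (-2, -3) slices to a regular 16-gon of circumradius 7.314 (√(r²−h²) with h=1.66 from center) (area = (16/2)·7.314²·sin(360°/16) = 163.77 mm²); the cube at (12, 10.5) is present — its section is the full 5×26.5 rectangle (area 132.50 mm²); Subtracting the remaining from the first: starting from the r=9 sphere (104.75 mm²), the r=7.5 sphere at (-2, -3) partially overlaps it — only the 83.98 mm² overlap (of its 163.77 mm²) is removed, clipping the outline; the 5×26.5 cube at (12, 10.5) misses the remaining region (no effect) — area = 20.77 mm². So its area = 20.77 mm². Layer 62 (z = 14.88): the sphere: section is a regular 16-gon, circumradius = √(r²−h²) = √(9²−5.88²) = 6.814 (area = (16/2)·6.814²·sin(360°/16) = 142.13 mm²); the sphere at (-2, -3) is absent (|z−center|=14.380 > r=7.5); the cube at (12, 10.5) (footprint 5×26.5) is included at this height (area 132.50 mm²); Subtracting the remaining from the first: starting from the r=9 sphere (142.13 mm²), the 5×26.5 cube at (12, 10.5) misses the remaining region (no effect) — area = 142.13 mm². So its area = 142.13 mm². Layer 62 is larger (142.13 vs 20.77 mm²).

layer 62 (z = 14.88 mm)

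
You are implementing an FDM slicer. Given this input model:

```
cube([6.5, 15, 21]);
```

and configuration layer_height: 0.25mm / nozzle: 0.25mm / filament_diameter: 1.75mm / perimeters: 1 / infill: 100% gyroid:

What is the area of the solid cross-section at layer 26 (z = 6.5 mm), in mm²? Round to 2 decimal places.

97.50 mm²

At z = 6.5 mm: the cube (footprint 6.5×15) is included at this height (area 97.50 mm²). Overall, the cross-section is a single solid region. Net area = 97.50 mm².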